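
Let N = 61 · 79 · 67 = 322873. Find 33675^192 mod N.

Mod 61: 33675 ≡ 3; by Fermat, exponent reduces to 192 mod 60 = 12; 3^12 ≡ 9 (mod 61).
Mod 79: 33675 ≡ 21; by Fermat, exponent reduces to 192 mod 78 = 36; 21^36 ≡ 22 (mod 79).
Mod 67: 33675 ≡ 41; by Fermat, exponent reduces to 192 mod 66 = 60; 41^60 ≡ 9 (mod 67).
Combine by CRT: x ≡ 9 (mod 61), x ≡ 22 (mod 79), x ≡ 9 (mod 67) ⇒ x ≡ 151228 (mod 322873).

151228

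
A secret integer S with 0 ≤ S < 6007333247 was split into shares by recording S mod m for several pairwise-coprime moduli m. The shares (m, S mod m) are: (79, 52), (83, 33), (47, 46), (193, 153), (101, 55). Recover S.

2881020005

The moduli are pairwise coprime; N = 79·83·47·193·101 = 6007333247.
N/79 = 76042193; 76042193 ≡ 32 (mod 79); 32·42 ≡ 1, so inverse 42.
N/83 = 72377509; 72377509 ≡ 15 (mod 83); 15·72 ≡ 1, so inverse 72.
N/47 = 127815601; 127815601 ≡ 41 (mod 47); 41·39 ≡ 1, so inverse 39.
N/193 = 31126079; 31126079 ≡ 4 (mod 193); 4·145 ≡ 1, so inverse 145.
N/101 = 59478547; 59478547 ≡ 51 (mod 101); 51·2 ≡ 1, so inverse 2.
S ≡ 52·76042193·42 + 33·72377509·72 + 46·127815601·39 + 153·31126079·145 + 55·59478547·2 = 1264421001875.
1264421001875 mod 6007333247 = 2881020005.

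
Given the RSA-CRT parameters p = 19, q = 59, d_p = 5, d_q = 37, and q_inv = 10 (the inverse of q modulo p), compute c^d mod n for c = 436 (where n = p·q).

987

m₁ = c^(d_p) mod p: c ≡ 18 (mod 19), and 18^5 mod 19 = 18.
m₂ = c^(d_q) mod q: c ≡ 23 (mod 59), and 23^37 mod 59 = 43.
h = q_inv·(m₁ − m₂) mod p = 10·(18 − 43) mod 19 = 16.
m = m₂ + h·q = 43 + 16·59 = 987.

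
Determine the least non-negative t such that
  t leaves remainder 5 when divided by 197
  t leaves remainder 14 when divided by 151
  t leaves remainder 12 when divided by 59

1468640

Combine the congruences pairwise.
From t ≡ 5 (mod 197) write t = 5 + 197s. Substituting into t ≡ 14 (mod 151) gives 197s ≡ 9 (mod 151), and since 46⁻¹ ≡ 23 (mod 151), s ≡ 56. Hence t ≡ 5 + 197·56 = 11037 (mod 29747).
From t ≡ 11037 (mod 29747) write t = 11037 + 29747s. Substituting into t ≡ 12 (mod 59) gives 29747s ≡ 8 (mod 59), and since 11⁻¹ ≡ 43 (mod 59), s ≡ 49. Hence t ≡ 11037 + 29747·49 = 1468640 (mod 1755073).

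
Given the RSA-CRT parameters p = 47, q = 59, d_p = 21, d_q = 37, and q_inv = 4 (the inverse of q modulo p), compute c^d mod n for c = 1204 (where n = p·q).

m₁ = c^(d_p) mod p: c ≡ 29 (mod 47), and 29^21 mod 47 = 19.
m₂ = c^(d_q) mod q: c ≡ 24 (mod 59), and 24^37 mod 59 = 52.
h = q_inv·(m₁ − m₂) mod p = 4·(19 − 52) mod 47 = 9.
m = m₂ + h·q = 52 + 9·59 = 583.

583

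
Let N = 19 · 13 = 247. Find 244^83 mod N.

199

Mod 19: 244 ≡ 16; by Fermat, exponent reduces to 83 mod 18 = 11; 16^11 ≡ 9 (mod 19).
Mod 13: 244 ≡ 10; by Fermat, exponent reduces to 83 mod 12 = 11; 10^11 ≡ 4 (mod 13).
Combine by CRT: x ≡ 9 (mod 19), x ≡ 4 (mod 13) ⇒ x ≡ 199 (mod 247).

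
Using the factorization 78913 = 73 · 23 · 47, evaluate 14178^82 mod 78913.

Mod 73: 14178 ≡ 16; by Fermat, exponent reduces to 82 mod 72 = 10; 16^10 ≡ 16 (mod 73).
Mod 23: 14178 ≡ 10; by Fermat, exponent reduces to 82 mod 22 = 16; 10^16 ≡ 4 (mod 23).
Mod 47: 14178 ≡ 31; by Fermat, exponent reduces to 82 mod 46 = 36; 31^36 ≡ 17 (mod 47).
Combine by CRT: x ≡ 16 (mod 73), x ≡ 4 (mod 23), x ≡ 17 (mod 47) ⇒ x ≡ 19945 (mod 78913).

19945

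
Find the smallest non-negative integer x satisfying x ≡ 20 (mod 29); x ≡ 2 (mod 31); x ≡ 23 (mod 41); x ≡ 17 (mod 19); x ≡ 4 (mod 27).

From x ≡ 20 (mod 29) write x = 20 + 29t. Substituting into x ≡ 2 (mod 31) gives 29t ≡ 13 (mod 31), and since 29⁻¹ ≡ 15 (mod 31), t ≡ 9. Hence x ≡ 20 + 29·9 = 281 (mod 899).
From x ≡ 281 (mod 899) write x = 281 + 899t. Substituting into x ≡ 23 (mod 41) gives 899t ≡ 29 (mod 41), and since 38⁻¹ ≡ 27 (mod 41), t ≡ 4. Hence x ≡ 281 + 899·4 = 3877 (mod 36859).
From x ≡ 3877 (mod 36859) write x = 3877 + 36859t. Substituting into x ≡ 17 (mod 19) gives 36859t ≡ 16 (mod 19), and since 18⁻¹ ≡ 18 (mod 19), t ≡ 3. Hence x ≡ 3877 + 36859·3 = 114454 (mod 700321).
From x ≡ 114454 (mod 700321) write x = 114454 + 700321t. Substituting into x ≡ 4 (mod 27) gives 700321t ≡ 3 (mod 27), and since 22⁻¹ ≡ 16 (mod 27), t ≡ 21. Hence x ≡ 114454 + 700321·21 = 14821195 (mod 18908667).

14821195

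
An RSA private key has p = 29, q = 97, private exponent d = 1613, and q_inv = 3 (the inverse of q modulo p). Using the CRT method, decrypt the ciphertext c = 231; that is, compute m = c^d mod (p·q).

d_p = d mod (p−1) = 1613 mod 28 = 17; d_q = d mod (q−1) = 77.
m₁ = c^(d_p) mod p: c ≡ 28 (mod 29), and 28^17 mod 29 = 28.
m₂ = c^(d_q) mod q: c ≡ 37 (mod 97), and 37^77 mod 97 = 39.
h = q_inv·(m₁ − m₂) mod p = 3·(28 − 39) mod 29 = 25.
m = m₂ + h·q = 39 + 25·97 = 2464.

2464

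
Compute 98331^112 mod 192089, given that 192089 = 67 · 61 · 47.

Mod 67: 98331 ≡ 42; by Fermat, exponent reduces to 112 mod 66 = 46; 42^46 ≡ 22 (mod 67).
Mod 61: 98331 ≡ 60; by Fermat, exponent reduces to 112 mod 60 = 52; 60^52 ≡ 1 (mod 61).
Mod 47: 98331 ≡ 7; by Fermat, exponent reduces to 112 mod 46 = 20; 7^20 ≡ 37 (mod 47).
Combine by CRT: x ≡ 22 (mod 67), x ≡ 1 (mod 61), x ≡ 37 (mod 47) ⇒ x ≡ 18179 (mod 192089).

18179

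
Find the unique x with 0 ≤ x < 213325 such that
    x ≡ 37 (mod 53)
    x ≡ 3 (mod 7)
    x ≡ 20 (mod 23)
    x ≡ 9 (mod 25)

147059

The moduli are pairwise coprime; N = 53·7·23·25 = 213325.
N/53 = 4025; 4025 ≡ 50 (mod 53); 50·35 ≡ 1, so inverse 35.
N/7 = 30475; 30475 ≡ 4 (mod 7); 4·2 ≡ 1, so inverse 2.
N/23 = 9275; 9275 ≡ 6 (mod 23); 6·4 ≡ 1, so inverse 4.
N/25 = 8533; 8533 ≡ 8 (mod 25); 8·22 ≡ 1, so inverse 22.
x ≡ 37·4025·35 + 3·30475·2 + 20·9275·4 + 9·8533·22 = 7826759.
7826759 mod 213325 = 147059.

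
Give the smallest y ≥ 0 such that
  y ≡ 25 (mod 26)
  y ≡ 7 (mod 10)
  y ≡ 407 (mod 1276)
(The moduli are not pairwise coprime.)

Combine the congruences pairwise.
gcd(26, 10) = 2 and 2 | (7 − 25), so the pair is consistent; merging gives y ≡ 77 (mod 130), where 130 = lcm(26, 10).
gcd(130, 1276) = 2 and 2 | (407 − 77), so the pair is consistent; merging gives y ≡ 38687 (mod 82940), where 82940 = lcm(130, 1276).
The solution is unique modulo lcm(26, 10, 1276) = 82940.

38687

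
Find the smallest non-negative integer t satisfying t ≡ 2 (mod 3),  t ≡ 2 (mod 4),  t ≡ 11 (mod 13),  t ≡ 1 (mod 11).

From t ≡ 2 (mod 3) write t = 2 + 3s. Substituting into t ≡ 2 (mod 4) gives 3s ≡ 0 (mod 4), and since 3⁻¹ ≡ 3 (mod 4), s ≡ 0. Hence t ≡ 2 + 3·0 = 2 (mod 12).
From t ≡ 2 (mod 12) write t = 2 + 12s. Substituting into t ≡ 11 (mod 13) gives 12s ≡ 9 (mod 13), and since 12⁻¹ ≡ 12 (mod 13), s ≡ 4. Hence t ≡ 2 + 12·4 = 50 (mod 156).
From t ≡ 50 (mod 156) write t = 50 + 156s. Substituting into t ≡ 1 (mod 11) gives 156s ≡ 6 (mod 11), and since 2⁻¹ ≡ 6 (mod 11), s ≡ 3. Hence t ≡ 50 + 156·3 = 518 (mod 1716).

518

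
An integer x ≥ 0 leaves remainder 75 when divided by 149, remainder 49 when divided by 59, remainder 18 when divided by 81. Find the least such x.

381366

The moduli are pairwise coprime; N = 149·59·81 = 712071.
N/149 = 4779; 4779 ≡ 11 (mod 149); 11·122 ≡ 1, so inverse 122.
N/59 = 12069; 12069 ≡ 33 (mod 59); 33·34 ≡ 1, so inverse 34.
N/81 = 8791; 8791 ≡ 43 (mod 81); 43·49 ≡ 1, so inverse 49.
x ≡ 75·4779·122 + 49·12069·34 + 18·8791·49 = 71588466.
71588466 mod 712071 = 381366.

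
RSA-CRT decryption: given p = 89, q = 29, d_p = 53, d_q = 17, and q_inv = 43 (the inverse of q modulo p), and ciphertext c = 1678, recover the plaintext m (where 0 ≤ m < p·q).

m₁ = c^(d_p) mod p: c ≡ 76 (mod 89), and 76^53 mod 89 = 31.
m₂ = c^(d_q) mod q: c ≡ 25 (mod 29), and 25^17 mod 29 = 23.
h = q_inv·(m₁ − m₂) mod p = 43·(31 − 23) mod 89 = 77.
m = m₂ + h·q = 23 + 77·29 = 2256.

2256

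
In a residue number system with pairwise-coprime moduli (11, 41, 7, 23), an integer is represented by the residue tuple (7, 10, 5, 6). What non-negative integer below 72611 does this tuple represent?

From x ≡ 7 (mod 11) write x = 7 + 11t. Substituting into x ≡ 10 (mod 41) gives 11t ≡ 3 (mod 41), and since 11⁻¹ ≡ 15 (mod 41), t ≡ 4. Hence x ≡ 7 + 11·4 = 51 (mod 451).
From x ≡ 51 (mod 451) write x = 51 + 451t. Substituting into x ≡ 5 (mod 7) gives 451t ≡ 3 (mod 7), and since 3⁻¹ ≡ 5 (mod 7), t ≡ 1. Hence x ≡ 51 + 451·1 = 502 (mod 3157).
From x ≡ 502 (mod 3157) write x = 502 + 3157t. Substituting into x ≡ 6 (mod 23) gives 3157t ≡ 10 (mod 23), and since 6⁻¹ ≡ 4 (mod 23), t ≡ 17. Hence x ≡ 502 + 3157·17 = 54171 (mod 72611).

54171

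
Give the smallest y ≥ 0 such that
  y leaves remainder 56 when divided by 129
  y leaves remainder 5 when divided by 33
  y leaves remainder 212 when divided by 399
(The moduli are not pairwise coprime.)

12182

Combine the congruences pairwise.
gcd(129, 33) = 3 and 3 | (5 − 56), so the pair is consistent; merging gives y ≡ 830 (mod 1419), where 1419 = lcm(129, 33).
gcd(1419, 399) = 3 and 3 | (212 − 830), so the pair is consistent; merging gives y ≡ 12182 (mod 188727), where 188727 = lcm(1419, 399).
The solution is unique modulo lcm(129, 33, 399) = 188727.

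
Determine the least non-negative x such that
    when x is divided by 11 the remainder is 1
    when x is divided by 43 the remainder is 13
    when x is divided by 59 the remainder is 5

3840

The moduli are pairwise coprime; N = 11·43·59 = 27907.
N/11 = 2537; 2537 ≡ 7 (mod 11); 7·8 ≡ 1, so inverse 8.
N/43 = 649; 649 ≡ 4 (mod 43); 4·11 ≡ 1, so inverse 11.
N/59 = 473; 473 ≡ 1 (mod 59), inverse 1.
x ≡ 1·2537·8 + 13·649·11 + 5·473·1 = 115468.
115468 mod 27907 = 3840.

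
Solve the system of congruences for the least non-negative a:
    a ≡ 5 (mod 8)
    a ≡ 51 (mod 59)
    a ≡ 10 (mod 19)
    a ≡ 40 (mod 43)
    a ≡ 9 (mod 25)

4110109

From a ≡ 5 (mod 8) write a = 5 + 8t. Substituting into a ≡ 51 (mod 59) gives 8t ≡ 46 (mod 59), and since 8⁻¹ ≡ 37 (mod 59), t ≡ 50. Hence a ≡ 5 + 8·50 = 405 (mod 472).
From a ≡ 405 (mod 472) write a = 405 + 472t. Substituting into a ≡ 10 (mod 19) gives 472t ≡ 4 (mod 19), and since 16⁻¹ ≡ 6 (mod 19), t ≡ 5. Hence a ≡ 405 + 472·5 = 2765 (mod 8968).
From a ≡ 2765 (mod 8968) write a = 2765 + 8968t. Substituting into a ≡ 40 (mod 43) gives 8968t ≡ 27 (mod 43), and since 24⁻¹ ≡ 9 (mod 43), t ≡ 28. Hence a ≡ 2765 + 8968·28 = 253869 (mod 385624).
From a ≡ 253869 (mod 385624) write a = 253869 + 385624t. Substituting into a ≡ 9 (mod 25) gives 385624t ≡ 15 (mod 25), and since 24⁻¹ ≡ 24 (mod 25), t ≡ 10. Hence a ≡ 253869 + 385624·10 = 4110109 (mod 9640600).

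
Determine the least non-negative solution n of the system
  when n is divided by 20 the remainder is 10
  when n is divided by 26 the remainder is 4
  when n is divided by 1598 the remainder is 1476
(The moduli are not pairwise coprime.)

6270

gcd(20, 26) = 2 and 2 | (4 − 10), so the pair is consistent; merging gives n ≡ 30 (mod 260), where 260 = lcm(20, 26).
gcd(260, 1598) = 2 and 2 | (1476 − 30), so the pair is consistent; merging gives n ≡ 6270 (mod 207740), where 207740 = lcm(260, 1598).
The solution is unique modulo lcm(20, 26, 1598) = 207740.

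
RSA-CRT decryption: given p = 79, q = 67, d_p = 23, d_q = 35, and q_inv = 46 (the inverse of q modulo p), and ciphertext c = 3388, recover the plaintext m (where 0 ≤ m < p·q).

m₁ = c^(d_p) mod p: c ≡ 70 (mod 79), and 70^23 mod 79 = 54.
m₂ = c^(d_q) mod q: c ≡ 38 (mod 67), and 38^35 mod 67 = 30.
h = q_inv·(m₁ − m₂) mod p = 46·(54 − 30) mod 79 = 77.
m = m₂ + h·q = 30 + 77·67 = 5189.

5189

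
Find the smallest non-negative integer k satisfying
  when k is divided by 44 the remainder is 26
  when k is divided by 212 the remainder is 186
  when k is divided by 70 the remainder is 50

67390

gcd(44, 212) = 4 and 4 | (186 − 26), so the pair is consistent; merging gives k ≡ 2094 (mod 2332), where 2332 = lcm(44, 212).
gcd(2332, 70) = 2 and 2 | (50 − 2094), so the pair is consistent; merging gives k ≡ 67390 (mod 81620), where 81620 = lcm(2332, 70).
The solution is unique modulo lcm(44, 212, 70) = 81620.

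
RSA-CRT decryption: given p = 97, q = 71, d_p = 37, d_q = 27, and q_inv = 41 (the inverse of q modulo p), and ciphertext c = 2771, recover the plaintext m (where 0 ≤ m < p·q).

m₁ = c^(d_p) mod p: c ≡ 55 (mod 97), and 55^37 mod 97 = 69.
m₂ = c^(d_q) mod q: c ≡ 2 (mod 71), and 2^27 mod 71 = 38.
h = q_inv·(m₁ − m₂) mod p = 41·(69 − 38) mod 97 = 10.
m = m₂ + h·q = 38 + 10·71 = 748.

748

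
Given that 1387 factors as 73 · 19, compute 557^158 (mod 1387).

Mod 73: 557 ≡ 46; by Fermat, exponent reduces to 158 mod 72 = 14; 46^14 ≡ 72 (mod 73).
Mod 19: 557 ≡ 6; by Fermat, exponent reduces to 158 mod 18 = 14; 6^14 ≡ 5 (mod 19).
Combine by CRT: x ≡ 72 (mod 73), x ≡ 5 (mod 19) ⇒ x ≡ 1240 (mod 1387).

1240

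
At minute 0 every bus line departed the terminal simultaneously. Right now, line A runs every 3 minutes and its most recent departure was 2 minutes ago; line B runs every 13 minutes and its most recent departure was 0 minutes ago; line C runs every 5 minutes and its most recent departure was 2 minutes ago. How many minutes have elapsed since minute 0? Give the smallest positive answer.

182

The moduli are pairwise coprime; N = 3·13·5 = 195.
N/3 = 65; 65 ≡ 2 (mod 3); 2·2 ≡ 1, so inverse 2.
N/13 = 15; 15 ≡ 2 (mod 13); 2·7 ≡ 1, so inverse 7.
N/5 = 39; 39 ≡ 4 (mod 5); 4·4 ≡ 1, so inverse 4.
t ≡ 2·65·2 + 0·15·7 + 2·39·4 = 572.
572 mod 195 = 182.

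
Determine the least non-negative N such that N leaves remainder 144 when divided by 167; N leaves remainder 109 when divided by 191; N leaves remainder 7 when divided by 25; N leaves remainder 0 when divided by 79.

60619307

The moduli are pairwise coprime; M = 167·191·25·79 = 62996575.
M/167 = 377225; 377225 ≡ 139 (mod 167); 139·161 ≡ 1, so inverse 161.
M/191 = 329825; 329825 ≡ 159 (mod 191); 159·185 ≡ 1, so inverse 185.
M/25 = 2519863; 2519863 ≡ 13 (mod 25); 13·2 ≡ 1, so inverse 2.
M/79 = 797425; 797425 ≡ 78 (mod 79); 78·78 ≡ 1, so inverse 78.
N ≡ 144·377225·161 + 109·329825·185 + 7·2519863·2 + 0·797425·78 = 15431783607.
15431783607 mod 62996575 = 60619307.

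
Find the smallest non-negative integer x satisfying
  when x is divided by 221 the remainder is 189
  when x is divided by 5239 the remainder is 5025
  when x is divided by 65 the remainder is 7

20742

gcd(221, 5239) = 13 and 13 | (5025 − 189), so the pair is consistent; merging gives x ≡ 20742 (mod 89063), where 89063 = lcm(221, 5239).
gcd(89063, 65) = 13 and 13 | (7 − 20742), so the pair is consistent; merging gives x ≡ 20742 (mod 445315), where 445315 = lcm(89063, 65).
The solution is unique modulo lcm(221, 5239, 65) = 445315.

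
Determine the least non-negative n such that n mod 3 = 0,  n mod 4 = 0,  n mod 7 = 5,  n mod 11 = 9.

From n ≡ 0 (mod 3) write n = 0 + 3t. Substituting into n ≡ 0 (mod 4) gives 3t ≡ 0 (mod 4), and since 3⁻¹ ≡ 3 (mod 4), t ≡ 0. Hence n ≡ 0 + 3·0 = 0 (mod 12).
From n ≡ 0 (mod 12) write n = 0 + 12t. Substituting into n ≡ 5 (mod 7) gives 12t ≡ 5 (mod 7), and since 5⁻¹ ≡ 3 (mod 7), t ≡ 1. Hence n ≡ 0 + 12·1 = 12 (mod 84).
From n ≡ 12 (mod 84) write n = 12 + 84t. Substituting into n ≡ 9 (mod 11) gives 84t ≡ 8 (mod 11), and since 7⁻¹ ≡ 8 (mod 11), t ≡ 9. Hence n ≡ 12 + 84·9 = 768 (mod 924).

768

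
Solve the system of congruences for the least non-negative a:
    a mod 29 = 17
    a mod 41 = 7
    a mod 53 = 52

18867

Combine the congruences pairwise.
From a ≡ 17 (mod 29) write a = 17 + 29t. Substituting into a ≡ 7 (mod 41) gives 29t ≡ 31 (mod 41), and since 29⁻¹ ≡ 17 (mod 41), t ≡ 35. Hence a ≡ 17 + 29·35 = 1032 (mod 1189).
From a ≡ 1032 (mod 1189) write a = 1032 + 1189t. Substituting into a ≡ 52 (mod 53) gives 1189t ≡ 27 (mod 53), and since 23⁻¹ ≡ 30 (mod 53), t ≡ 15. Hence a ≡ 1032 + 1189·15 = 18867 (mod 63017).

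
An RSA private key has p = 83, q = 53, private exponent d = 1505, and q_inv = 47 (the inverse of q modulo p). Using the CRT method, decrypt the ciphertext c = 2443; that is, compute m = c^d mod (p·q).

d_p = d mod (p−1) = 1505 mod 82 = 29; d_q = d mod (q−1) = 49.
m₁ = c^(d_p) mod p: c ≡ 36 (mod 83), and 36^29 mod 83 = 27.
m₂ = c^(d_q) mod q: c ≡ 5 (mod 53), and 5^49 mod 53 = 14.
h = q_inv·(m₁ − m₂) mod p = 47·(27 − 14) mod 83 = 30.
m = m₂ + h·q = 14 + 30·53 = 1604.

1604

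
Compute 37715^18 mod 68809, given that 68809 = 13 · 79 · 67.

27559

Mod 13: 37715 ≡ 2; by Fermat, exponent reduces to 18 mod 12 = 6; 2^6 ≡ 12 (mod 13).
Mod 79: 37715 ≡ 32; 32^18 ≡ 67 (mod 79).
Mod 67: 37715 ≡ 61; 61^18 ≡ 22 (mod 67).
Combine by CRT: x ≡ 12 (mod 13), x ≡ 67 (mod 79), x ≡ 22 (mod 67) ⇒ x ≡ 27559 (mod 68809).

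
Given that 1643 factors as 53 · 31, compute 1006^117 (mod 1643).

Mod 53: 1006 ≡ 52; by Fermat, exponent reduces to 117 mod 52 = 13; 52^13 ≡ 52 (mod 53).
Mod 31: 1006 ≡ 14; by Fermat, exponent reduces to 117 mod 30 = 27; 14^27 ≡ 2 (mod 31).
Combine by CRT: x ≡ 52 (mod 53), x ≡ 2 (mod 31) ⇒ x ≡ 529 (mod 1643).

529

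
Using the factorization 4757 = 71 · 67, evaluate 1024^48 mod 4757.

3524

Mod 71: 1024 ≡ 30; 30^48 ≡ 45 (mod 71).
Mod 67: 1024 ≡ 19; 19^48 ≡ 40 (mod 67).
Combine by CRT: x ≡ 45 (mod 71), x ≡ 40 (mod 67) ⇒ x ≡ 3524 (mod 4757).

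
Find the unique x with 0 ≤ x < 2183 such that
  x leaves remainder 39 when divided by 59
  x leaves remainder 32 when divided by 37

2104

Combine the congruences pairwise.
From x ≡ 39 (mod 59) write x = 39 + 59t. Substituting into x ≡ 32 (mod 37) gives 59t ≡ 30 (mod 37), and since 22⁻¹ ≡ 32 (mod 37), t ≡ 35. Hence x ≡ 39 + 59·35 = 2104 (mod 2183).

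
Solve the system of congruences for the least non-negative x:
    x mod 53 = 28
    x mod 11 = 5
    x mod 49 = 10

The moduli are pairwise coprime; N = 53·11·49 = 28567.
N/53 = 539; 539 ≡ 9 (mod 53); 9·6 ≡ 1, so inverse 6.
N/11 = 2597; 2597 ≡ 1 (mod 11), inverse 1.
N/49 = 583; 583 ≡ 44 (mod 49); 44·39 ≡ 1, so inverse 39.
x ≡ 28·539·6 + 5·2597·1 + 10·583·39 = 330907.
330907 mod 28567 = 16670.

16670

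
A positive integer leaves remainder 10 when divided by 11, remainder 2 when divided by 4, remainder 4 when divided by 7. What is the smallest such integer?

Combine the congruences pairwise.
From N ≡ 10 (mod 11) write N = 10 + 11t. Substituting into N ≡ 2 (mod 4) gives 11t ≡ 0 (mod 4), and since 3⁻¹ ≡ 3 (mod 4), t ≡ 0. Hence N ≡ 10 + 11·0 = 10 (mod 44).
From N ≡ 10 (mod 44) write N = 10 + 44t. Substituting into N ≡ 4 (mod 7) gives 44t ≡ 1 (mod 7), and since 2⁻¹ ≡ 4 (mod 7), t ≡ 4. Hence N ≡ 10 + 44·4 = 186 (mod 308).

186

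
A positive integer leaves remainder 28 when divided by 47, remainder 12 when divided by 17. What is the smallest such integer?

Combine the congruences pairwise.
From k ≡ 28 (mod 47) write k = 28 + 47t. Substituting into k ≡ 12 (mod 17) gives 47t ≡ 1 (mod 17), and since 13⁻¹ ≡ 4 (mod 17), t ≡ 4. Hence k ≡ 28 + 47·4 = 216 (mod 799).

216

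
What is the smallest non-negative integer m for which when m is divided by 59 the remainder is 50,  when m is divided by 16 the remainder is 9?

345

From m ≡ 50 (mod 59) write m = 50 + 59t. Substituting into m ≡ 9 (mod 16) gives 59t ≡ 7 (mod 16), and since 11⁻¹ ≡ 3 (mod 16), t ≡ 5. Hence m ≡ 50 + 59·5 = 345 (mod 944).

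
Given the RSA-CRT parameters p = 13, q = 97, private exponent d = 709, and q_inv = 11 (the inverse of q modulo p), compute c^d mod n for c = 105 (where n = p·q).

d_p = d mod (p−1) = 709 mod 12 = 1; d_q = d mod (q−1) = 37.
m₁ = c^(d_p) mod p: c ≡ 1 (mod 13), and 1^1 mod 13 = 1.
m₂ = c^(d_q) mod q: c ≡ 8 (mod 97), and 8^37 mod 97 = 79.
h = q_inv·(m₁ − m₂) mod p = 11·(1 − 79) mod 13 = 0.
m = m₂ + h·q = 79 + 0·97 = 79.

79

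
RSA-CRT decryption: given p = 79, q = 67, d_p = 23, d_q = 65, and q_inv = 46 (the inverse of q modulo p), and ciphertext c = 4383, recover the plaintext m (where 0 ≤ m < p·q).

m₁ = c^(d_p) mod p: c ≡ 38 (mod 79), and 38^23 mod 79 = 67.
m₂ = c^(d_q) mod q: c ≡ 28 (mod 67), and 28^65 mod 67 = 12.
h = q_inv·(m₁ − m₂) mod p = 46·(67 − 12) mod 79 = 2.
m = m₂ + h·q = 12 + 2·67 = 146.

146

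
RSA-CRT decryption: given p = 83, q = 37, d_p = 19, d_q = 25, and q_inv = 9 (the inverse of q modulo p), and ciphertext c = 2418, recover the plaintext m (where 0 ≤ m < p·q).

m₁ = c^(d_p) mod p: c ≡ 11 (mod 83), and 11^19 mod 83 = 51.
m₂ = c^(d_q) mod q: c ≡ 13 (mod 37), and 13^25 mod 37 = 5.
h = q_inv·(m₁ − m₂) mod p = 9·(51 − 5) mod 83 = 82.
m = m₂ + h·q = 5 + 82·37 = 3039.

3039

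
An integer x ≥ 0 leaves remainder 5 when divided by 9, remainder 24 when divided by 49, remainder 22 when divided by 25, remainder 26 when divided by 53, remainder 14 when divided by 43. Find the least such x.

The moduli are pairwise coprime; N = 9·49·25·53·43 = 25125975.
N/9 = 2791775; 2791775 ≡ 2 (mod 9); 2·5 ≡ 1, so inverse 5.
N/49 = 512775; 512775 ≡ 39 (mod 49); 39·44 ≡ 1, so inverse 44.
N/25 = 1005039; 1005039 ≡ 14 (mod 25); 14·9 ≡ 1, so inverse 9.
N/53 = 474075; 474075 ≡ 43 (mod 53); 43·37 ≡ 1, so inverse 37.
N/43 = 584325; 584325 ≡ 41 (mod 43); 41·21 ≡ 1, so inverse 21.
x ≡ 5·2791775·5 + 24·512775·44 + 22·1005039·9 + 26·474075·37 + 14·584325·21 = 1438134197.
1438134197 mod 25125975 = 5953622.

5953622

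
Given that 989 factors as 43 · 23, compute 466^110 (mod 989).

737

Mod 43: 466 ≡ 36; by Fermat, exponent reduces to 110 mod 42 = 26; 36^26 ≡ 6 (mod 43).
Mod 23: 466 ≡ 6; since 22 | 110, by Fermat 6^110 ≡ 1 (mod 23).
Combine by CRT: x ≡ 6 (mod 43), x ≡ 1 (mod 23) ⇒ x ≡ 737 (mod 989).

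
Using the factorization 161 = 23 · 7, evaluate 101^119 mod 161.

Mod 23: 101 ≡ 9; by Fermat, exponent reduces to 119 mod 22 = 9; 9^9 ≡ 2 (mod 23).
Mod 7: 101 ≡ 3; by Fermat, exponent reduces to 119 mod 6 = 5; 3^5 ≡ 5 (mod 7).
Combine by CRT: x ≡ 2 (mod 23), x ≡ 5 (mod 7) ⇒ x ≡ 117 (mod 161).

117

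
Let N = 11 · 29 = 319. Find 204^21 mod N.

204

Mod 11: 204 ≡ 6; by Fermat, exponent reduces to 21 mod 10 = 1; 6^1 ≡ 6 (mod 11).
Mod 29: 204 ≡ 1; 1^21 ≡ 1 (mod 29).
Combine by CRT: x ≡ 6 (mod 11), x ≡ 1 (mod 29) ⇒ x ≡ 204 (mod 319).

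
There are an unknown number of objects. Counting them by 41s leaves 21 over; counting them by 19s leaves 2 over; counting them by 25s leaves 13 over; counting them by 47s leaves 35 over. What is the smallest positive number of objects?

76363

The moduli are pairwise coprime; M = 41·19·25·47 = 915325.
M/41 = 22325; 22325 ≡ 21 (mod 41); 21·2 ≡ 1, so inverse 2.
M/19 = 48175; 48175 ≡ 10 (mod 19); 10·2 ≡ 1, so inverse 2.
M/25 = 36613; 36613 ≡ 13 (mod 25); 13·2 ≡ 1, so inverse 2.
M/47 = 19475; 19475 ≡ 17 (mod 47); 17·36 ≡ 1, so inverse 36.
N ≡ 21·22325·2 + 2·48175·2 + 13·36613·2 + 35·19475·36 = 26620788.
26620788 mod 915325 = 76363.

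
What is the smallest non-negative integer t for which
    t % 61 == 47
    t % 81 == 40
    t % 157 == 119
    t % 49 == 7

11920972

The moduli are pairwise coprime; N = 61·81·157·49 = 38011113.
N/61 = 623133; 623133 ≡ 18 (mod 61); 18·17 ≡ 1, so inverse 17.
N/81 = 469273; 469273 ≡ 40 (mod 81); 40·79 ≡ 1, so inverse 79.
N/157 = 242109; 242109 ≡ 15 (mod 157); 15·21 ≡ 1, so inverse 21.
N/49 = 775737; 775737 ≡ 18 (mod 49); 18·30 ≡ 1, so inverse 30.
t ≡ 47·623133·17 + 40·469273·79 + 119·242109·21 + 7·775737·30 = 2748721108.
2748721108 mod 38011113 = 11920972.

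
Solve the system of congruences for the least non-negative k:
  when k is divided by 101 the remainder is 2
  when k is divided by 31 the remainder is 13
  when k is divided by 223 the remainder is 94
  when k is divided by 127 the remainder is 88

11213426

Combine the congruences pairwise.
From k ≡ 2 (mod 101) write k = 2 + 101t. Substituting into k ≡ 13 (mod 31) gives 101t ≡ 11 (mod 31), and since 8⁻¹ ≡ 4 (mod 31), t ≡ 13. Hence k ≡ 2 + 101·13 = 1315 (mod 3131).
From k ≡ 1315 (mod 3131) write k = 1315 + 3131t. Substituting into k ≡ 94 (mod 223) gives 3131t ≡ 117 (mod 223), and since 9⁻¹ ≡ 124 (mod 223), t ≡ 13. Hence k ≡ 1315 + 3131·13 = 42018 (mod 698213).
From k ≡ 42018 (mod 698213) write k = 42018 + 698213t. Substituting into k ≡ 88 (mod 127) gives 698213t ≡ 107 (mod 127), and since 94⁻¹ ≡ 50 (mod 127), t ≡ 16. Hence k ≡ 42018 + 698213·16 = 11213426 (mod 88673051).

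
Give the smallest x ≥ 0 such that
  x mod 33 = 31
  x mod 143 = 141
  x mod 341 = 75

12010

gcd(33, 143) = 11 and 11 | (141 − 31), so the pair is consistent; merging gives x ≡ 427 (mod 429), where 429 = lcm(33, 143).
gcd(429, 341) = 11 and 11 | (75 − 427), so the pair is consistent; merging gives x ≡ 12010 (mod 13299), where 13299 = lcm(429, 341).
The solution is unique modulo lcm(33, 143, 341) = 13299.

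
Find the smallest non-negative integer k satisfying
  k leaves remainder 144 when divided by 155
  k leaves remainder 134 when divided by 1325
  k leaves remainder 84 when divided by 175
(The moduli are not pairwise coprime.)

gcd(155, 1325) = 5 and 5 | (134 − 144), so the pair is consistent; merging gives k ≡ 29284 (mod 41075), where 41075 = lcm(155, 1325).
gcd(41075, 175) = 25 and 25 | (84 − 29284), so the pair is consistent; merging gives k ≡ 152509 (mod 287525), where 287525 = lcm(41075, 175).
The solution is unique modulo lcm(155, 1325, 175) = 287525.

152509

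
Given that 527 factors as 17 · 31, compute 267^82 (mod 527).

Mod 17: 267 ≡ 12; by Fermat, exponent reduces to 82 mod 16 = 2; 12^2 ≡ 8 (mod 17).
Mod 31: 267 ≡ 19; by Fermat, exponent reduces to 82 mod 30 = 22; 19^22 ≡ 7 (mod 31).
Combine by CRT: x ≡ 8 (mod 17), x ≡ 7 (mod 31) ⇒ x ≡ 348 (mod 527).

348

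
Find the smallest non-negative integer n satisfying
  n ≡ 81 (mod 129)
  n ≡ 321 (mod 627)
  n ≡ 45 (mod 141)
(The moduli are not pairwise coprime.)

gcd(129, 627) = 3 and 3 | (321 − 81), so the pair is consistent; merging gives n ≡ 26655 (mod 26961), where 26961 = lcm(129, 627).
gcd(26961, 141) = 3 and 3 | (45 − 26655), so the pair is consistent; merging gives n ≡ 188421 (mod 1267167), where 1267167 = lcm(26961, 141).
The solution is unique modulo lcm(129, 627, 141) = 1267167.

188421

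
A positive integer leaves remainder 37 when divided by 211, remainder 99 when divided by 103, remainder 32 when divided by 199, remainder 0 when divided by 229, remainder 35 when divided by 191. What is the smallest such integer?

From N ≡ 37 (mod 211) write N = 37 + 211t. Substituting into N ≡ 99 (mod 103) gives 211t ≡ 62 (mod 103), and since 5⁻¹ ≡ 62 (mod 103), t ≡ 33. Hence N ≡ 37 + 211·33 = 7000 (mod 21733).
From N ≡ 7000 (mod 21733) write N = 7000 + 21733t. Substituting into N ≡ 32 (mod 199) gives 21733t ≡ 196 (mod 199), and since 42⁻¹ ≡ 109 (mod 199), t ≡ 71. Hence N ≡ 7000 + 21733·71 = 1550043 (mod 4324867).
From N ≡ 1550043 (mod 4324867) write N = 1550043 + 4324867t. Substituting into N ≡ 0 (mod 229) gives 4324867t ≡ 58 (mod 229), and since 202⁻¹ ≡ 212 (mod 229), t ≡ 159. Hence N ≡ 1550043 + 4324867·159 = 689203896 (mod 990394543).
From N ≡ 689203896 (mod 990394543) write N = 689203896 + 990394543t. Substituting into N ≡ 35 (mod 191) gives 990394543t ≡ 157 (mod 191), and since 142⁻¹ ≡ 152 (mod 191), t ≡ 180. Hence N ≡ 689203896 + 990394543·180 = 178960221636 (mod 189165357713).

178960221636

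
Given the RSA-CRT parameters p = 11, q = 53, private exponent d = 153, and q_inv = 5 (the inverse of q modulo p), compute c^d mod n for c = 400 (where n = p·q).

d_p = d mod (p−1) = 153 mod 10 = 3; d_q = d mod (q−1) = 49.
m₁ = c^(d_p) mod p: c ≡ 4 (mod 11), and 4^3 mod 11 = 9.
m₂ = c^(d_q) mod q: c ≡ 29 (mod 53), and 29^49 mod 53 = 6.
h = q_inv·(m₁ − m₂) mod p = 5·(9 − 6) mod 11 = 4.
m = m₂ + h·q = 6 + 4·53 = 218.

218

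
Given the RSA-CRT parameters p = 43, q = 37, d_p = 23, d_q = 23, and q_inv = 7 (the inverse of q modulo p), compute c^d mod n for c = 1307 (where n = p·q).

1450

m₁ = c^(d_p) mod p: c ≡ 17 (mod 43), and 17^23 mod 43 = 31.
m₂ = c^(d_q) mod q: c ≡ 12 (mod 37), and 12^23 mod 37 = 7.
h = q_inv·(m₁ − m₂) mod p = 7·(31 − 7) mod 43 = 39.
m = m₂ + h·q = 7 + 39·37 = 1450.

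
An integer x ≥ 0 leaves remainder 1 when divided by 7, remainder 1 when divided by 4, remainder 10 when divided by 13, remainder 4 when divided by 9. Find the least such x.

2857

The moduli are pairwise coprime; N = 7·4·13·9 = 3276.
N/7 = 468; 468 ≡ 6 (mod 7); 6·6 ≡ 1, so inverse 6.
N/4 = 819; 819 ≡ 3 (mod 4); 3·3 ≡ 1, so inverse 3.
N/13 = 252; 252 ≡ 5 (mod 13); 5·8 ≡ 1, so inverse 8.
N/9 = 364; 364 ≡ 4 (mod 9); 4·7 ≡ 1, so inverse 7.
x ≡ 1·468·6 + 1·819·3 + 10·252·8 + 4·364·7 = 35617.
35617 mod 3276 = 2857.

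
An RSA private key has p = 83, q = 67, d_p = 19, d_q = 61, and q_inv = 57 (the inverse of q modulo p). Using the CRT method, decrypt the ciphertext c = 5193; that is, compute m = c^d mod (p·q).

m₁ = c^(d_p) mod p: c ≡ 47 (mod 83), and 47^19 mod 83 = 5.
m₂ = c^(d_q) mod q: c ≡ 34 (mod 67), and 34^61 mod 67 = 32.
h = q_inv·(m₁ − m₂) mod p = 57·(5 − 32) mod 83 = 38.
m = m₂ + h·q = 32 + 38·67 = 2578.

2578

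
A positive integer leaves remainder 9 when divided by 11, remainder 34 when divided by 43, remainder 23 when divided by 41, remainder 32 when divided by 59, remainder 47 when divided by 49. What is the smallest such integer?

From a ≡ 9 (mod 11) write a = 9 + 11t. Substituting into a ≡ 34 (mod 43) gives 11t ≡ 25 (mod 43), and since 11⁻¹ ≡ 4 (mod 43), t ≡ 14. Hence a ≡ 9 + 11·14 = 163 (mod 473).
From a ≡ 163 (mod 473) write a = 163 + 473t. Substituting into a ≡ 23 (mod 41) gives 473t ≡ 24 (mod 41), and since 22⁻¹ ≡ 28 (mod 41), t ≡ 16. Hence a ≡ 163 + 473·16 = 7731 (mod 19393).
From a ≡ 7731 (mod 19393) write a = 7731 + 19393t. Substituting into a ≡ 32 (mod 59) gives 19393t ≡ 30 (mod 59), and since 41⁻¹ ≡ 36 (mod 59), t ≡ 18. Hence a ≡ 7731 + 19393·18 = 356805 (mod 1144187).
From a ≡ 356805 (mod 1144187) write a = 356805 + 1144187t. Substituting into a ≡ 47 (mod 49) gives 1144187t ≡ 11 (mod 49), and since 37⁻¹ ≡ 4 (mod 49), t ≡ 44. Hence a ≡ 356805 + 1144187·44 = 50701033 (mod 56065163).

50701033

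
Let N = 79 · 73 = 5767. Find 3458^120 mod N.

3067

Mod 79: 3458 ≡ 61; by Fermat, exponent reduces to 120 mod 78 = 42; 61^42 ≡ 65 (mod 79).
Mod 73: 3458 ≡ 27; by Fermat, exponent reduces to 120 mod 72 = 48; 27^48 ≡ 1 (mod 73).
Combine by CRT: x ≡ 65 (mod 79), x ≡ 1 (mod 73) ⇒ x ≡ 3067 (mod 5767).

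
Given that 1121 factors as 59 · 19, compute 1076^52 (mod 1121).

653

Mod 59: 1076 ≡ 14; 14^52 ≡ 4 (mod 59).
Mod 19: 1076 ≡ 12; by Fermat, exponent reduces to 52 mod 18 = 16; 12^16 ≡ 7 (mod 19).
Combine by CRT: x ≡ 4 (mod 59), x ≡ 7 (mod 19) ⇒ x ≡ 653 (mod 1121).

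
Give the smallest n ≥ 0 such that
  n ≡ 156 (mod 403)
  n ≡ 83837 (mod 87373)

gcd(403, 87373) = 13 and 13 | (83837 − 156), so the pair is consistent; merging gives n ≡ 2180789 (mod 2708563), where 2708563 = lcm(403, 87373).
The solution is unique modulo lcm(403, 87373) = 2708563.

2180789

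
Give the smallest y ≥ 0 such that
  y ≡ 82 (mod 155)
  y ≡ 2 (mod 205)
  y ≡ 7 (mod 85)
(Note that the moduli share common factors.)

21937

gcd(155, 205) = 5 and 5 | (2 − 82), so the pair is consistent; merging gives y ≡ 2872 (mod 6355), where 6355 = lcm(155, 205).
gcd(6355, 85) = 5 and 5 | (7 − 2872), so the pair is consistent; merging gives y ≡ 21937 (mod 108035), where 108035 = lcm(6355, 85).
The solution is unique modulo lcm(155, 205, 85) = 108035.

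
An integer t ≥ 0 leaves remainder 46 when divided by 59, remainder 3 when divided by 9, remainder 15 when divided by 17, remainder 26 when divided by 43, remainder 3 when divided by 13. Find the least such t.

892362

From t ≡ 46 (mod 59) write t = 46 + 59s. Substituting into t ≡ 3 (mod 9) gives 59s ≡ 2 (mod 9), and since 5⁻¹ ≡ 2 (mod 9), s ≡ 4. Hence t ≡ 46 + 59·4 = 282 (mod 531).
From t ≡ 282 (mod 531) write t = 282 + 531s. Substituting into t ≡ 15 (mod 17) gives 531s ≡ 5 (mod 17), and since 4⁻¹ ≡ 13 (mod 17), s ≡ 14. Hence t ≡ 282 + 531·14 = 7716 (mod 9027).
From t ≡ 7716 (mod 9027) write t = 7716 + 9027s. Substituting into t ≡ 26 (mod 43) gives 9027s ≡ 7 (mod 43), and since 40⁻¹ ≡ 14 (mod 43), s ≡ 12. Hence t ≡ 7716 + 9027·12 = 116040 (mod 388161).
From t ≡ 116040 (mod 388161) write t = 116040 + 388161s. Substituting into t ≡ 3 (mod 13) gives 388161s ≡ 1 (mod 13), and since 7⁻¹ ≡ 2 (mod 13), s ≡ 2. Hence t ≡ 116040 + 388161·2 = 892362 (mod 5046093).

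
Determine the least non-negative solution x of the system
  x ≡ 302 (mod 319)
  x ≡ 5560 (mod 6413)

37625

gcd(319, 6413) = 11 and 11 | (5560 − 302), so the pair is consistent; merging gives x ≡ 37625 (mod 185977), where 185977 = lcm(319, 6413).
The solution is unique modulo lcm(319, 6413) = 185977.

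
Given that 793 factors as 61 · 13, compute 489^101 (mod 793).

Mod 61: 489 ≡ 1; by Fermat, exponent reduces to 101 mod 60 = 41; 1^41 ≡ 1 (mod 61).
Mod 13: 489 ≡ 8; by Fermat, exponent reduces to 101 mod 12 = 5; 8^5 ≡ 8 (mod 13).
Combine by CRT: x ≡ 1 (mod 61), x ≡ 8 (mod 13) ⇒ x ≡ 489 (mod 793).

489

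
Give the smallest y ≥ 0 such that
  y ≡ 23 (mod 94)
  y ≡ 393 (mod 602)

9423

gcd(94, 602) = 2 and 2 | (393 − 23), so the pair is consistent; merging gives y ≡ 9423 (mod 28294), where 28294 = lcm(94, 602).
The solution is unique modulo lcm(94, 602) = 28294.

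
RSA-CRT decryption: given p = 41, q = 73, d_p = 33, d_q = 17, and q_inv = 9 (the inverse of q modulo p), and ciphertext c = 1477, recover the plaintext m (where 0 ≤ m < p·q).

m₁ = c^(d_p) mod p: c ≡ 1 (mod 41), and 1^33 mod 41 = 1.
m₂ = c^(d_q) mod q: c ≡ 17 (mod 73), and 17^17 mod 73 = 66.
h = q_inv·(m₁ − m₂) mod p = 9·(1 − 66) mod 41 = 30.
m = m₂ + h·q = 66 + 30·73 = 2256.

2256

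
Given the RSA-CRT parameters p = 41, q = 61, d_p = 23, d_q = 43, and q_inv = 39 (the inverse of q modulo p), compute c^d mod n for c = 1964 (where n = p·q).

m₁ = c^(d_p) mod p: c ≡ 37 (mod 41), and 37^23 mod 41 = 18.
m₂ = c^(d_q) mod q: c ≡ 12 (mod 61), and 12^43 mod 61 = 25.
h = q_inv·(m₁ − m₂) mod p = 39·(18 − 25) mod 41 = 14.
m = m₂ + h·q = 25 + 14·61 = 879.

879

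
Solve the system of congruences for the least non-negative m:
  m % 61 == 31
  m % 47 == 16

580

Combine the congruences pairwise.
From m ≡ 31 (mod 61) write m = 31 + 61t. Substituting into m ≡ 16 (mod 47) gives 61t ≡ 32 (mod 47), and since 14⁻¹ ≡ 37 (mod 47), t ≡ 9. Hence m ≡ 31 + 61·9 = 580 (mod 2867).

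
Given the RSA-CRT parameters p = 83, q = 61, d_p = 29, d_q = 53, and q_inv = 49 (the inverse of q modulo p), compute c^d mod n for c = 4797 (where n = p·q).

m₁ = c^(d_p) mod p: c ≡ 66 (mod 83), and 66^29 mod 83 = 22.
m₂ = c^(d_q) mod q: c ≡ 39 (mod 61), and 39^53 mod 61 = 49.
h = q_inv·(m₁ − m₂) mod p = 49·(22 − 49) mod 83 = 5.
m = m₂ + h·q = 49 + 5·61 = 354.

354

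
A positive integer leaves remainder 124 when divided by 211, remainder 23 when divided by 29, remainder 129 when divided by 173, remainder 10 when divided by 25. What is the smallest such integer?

4679260

From x ≡ 124 (mod 211) write x = 124 + 211t. Substituting into x ≡ 23 (mod 29) gives 211t ≡ 15 (mod 29), and since 8⁻¹ ≡ 11 (mod 29), t ≡ 20. Hence x ≡ 124 + 211·20 = 4344 (mod 6119).
From x ≡ 4344 (mod 6119) write x = 4344 + 6119t. Substituting into x ≡ 129 (mod 173) gives 6119t ≡ 110 (mod 173), and since 64⁻¹ ≡ 73 (mod 173), t ≡ 72. Hence x ≡ 4344 + 6119·72 = 444912 (mod 1058587).
From x ≡ 444912 (mod 1058587) write x = 444912 + 1058587t. Substituting into x ≡ 10 (mod 25) gives 1058587t ≡ 23 (mod 25), and since 12⁻¹ ≡ 23 (mod 25), t ≡ 4. Hence x ≡ 444912 + 1058587·4 = 4679260 (mod 26464675).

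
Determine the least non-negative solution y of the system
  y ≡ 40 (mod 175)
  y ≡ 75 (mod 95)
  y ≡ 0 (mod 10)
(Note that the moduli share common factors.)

740

Combine the congruences pairwise.
gcd(175, 95) = 5 and 5 | (75 − 40), so the pair is consistent; merging gives y ≡ 740 (mod 3325), where 3325 = lcm(175, 95).
gcd(3325, 10) = 5 and 5 | (0 − 740), so the pair is consistent; merging gives y ≡ 740 (mod 6650), where 6650 = lcm(3325, 10).
The solution is unique modulo lcm(175, 95, 10) = 6650.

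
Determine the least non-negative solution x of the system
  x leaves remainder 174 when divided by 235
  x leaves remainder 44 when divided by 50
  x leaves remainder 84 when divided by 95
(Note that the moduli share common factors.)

26494

Combine the congruences pairwise.
gcd(235, 50) = 5 and 5 | (44 − 174), so the pair is consistent; merging gives x ≡ 644 (mod 2350), where 2350 = lcm(235, 50).
gcd(2350, 95) = 5 and 5 | (84 − 644), so the pair is consistent; merging gives x ≡ 26494 (mod 44650), where 44650 = lcm(2350, 95).
The solution is unique modulo lcm(235, 50, 95) = 44650.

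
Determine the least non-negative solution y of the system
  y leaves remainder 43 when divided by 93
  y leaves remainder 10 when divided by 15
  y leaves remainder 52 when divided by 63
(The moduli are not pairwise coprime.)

9250

gcd(93, 15) = 3 and 3 | (10 − 43), so the pair is consistent; merging gives y ≡ 415 (mod 465), where 465 = lcm(93, 15).
gcd(465, 63) = 3 and 3 | (52 − 415), so the pair is consistent; merging gives y ≡ 9250 (mod 9765), where 9765 = lcm(465, 63).
The solution is unique modulo lcm(93, 15, 63) = 9765.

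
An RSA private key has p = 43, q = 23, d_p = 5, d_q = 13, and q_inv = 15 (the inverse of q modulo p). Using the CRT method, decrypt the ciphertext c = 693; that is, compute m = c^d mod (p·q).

m₁ = c^(d_p) mod p: c ≡ 5 (mod 43), and 5^5 mod 43 = 29.
m₂ = c^(d_q) mod q: c ≡ 3 (mod 23), and 3^13 mod 23 = 9.
h = q_inv·(m₁ − m₂) mod p = 15·(29 − 9) mod 43 = 42.
m = m₂ + h·q = 9 + 42·23 = 975.

975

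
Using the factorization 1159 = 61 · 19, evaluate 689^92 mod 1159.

652

Mod 61: 689 ≡ 18; by Fermat, exponent reduces to 92 mod 60 = 32; 18^32 ≡ 42 (mod 61).
Mod 19: 689 ≡ 5; by Fermat, exponent reduces to 92 mod 18 = 2; 5^2 ≡ 6 (mod 19).
Combine by CRT: x ≡ 42 (mod 61), x ≡ 6 (mod 19) ⇒ x ≡ 652 (mod 1159).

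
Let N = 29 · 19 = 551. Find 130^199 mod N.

Mod 29: 130 ≡ 14; by Fermat, exponent reduces to 199 mod 28 = 3; 14^3 ≡ 18 (mod 29).
Mod 19: 130 ≡ 16; by Fermat, exponent reduces to 199 mod 18 = 1; 16^1 ≡ 16 (mod 19).
Combine by CRT: x ≡ 18 (mod 29), x ≡ 16 (mod 19) ⇒ x ≡ 453 (mod 551).

453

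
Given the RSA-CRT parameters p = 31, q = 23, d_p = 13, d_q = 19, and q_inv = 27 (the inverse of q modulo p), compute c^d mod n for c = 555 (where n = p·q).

627

m₁ = c^(d_p) mod p: c ≡ 28 (mod 31), and 28^13 mod 31 = 7.
m₂ = c^(d_q) mod q: c ≡ 3 (mod 23), and 3^19 mod 23 = 6.
h = q_inv·(m₁ − m₂) mod p = 27·(7 − 6) mod 31 = 27.
m = m₂ + h·q = 6 + 27·23 = 627.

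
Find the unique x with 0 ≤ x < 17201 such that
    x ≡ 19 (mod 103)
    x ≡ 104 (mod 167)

Combine the congruences pairwise.
From x ≡ 19 (mod 103) write x = 19 + 103t. Substituting into x ≡ 104 (mod 167) gives 103t ≡ 85 (mod 167), and since 103⁻¹ ≡ 60 (mod 167), t ≡ 90. Hence x ≡ 19 + 103·90 = 9289 (mod 17201).

9289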